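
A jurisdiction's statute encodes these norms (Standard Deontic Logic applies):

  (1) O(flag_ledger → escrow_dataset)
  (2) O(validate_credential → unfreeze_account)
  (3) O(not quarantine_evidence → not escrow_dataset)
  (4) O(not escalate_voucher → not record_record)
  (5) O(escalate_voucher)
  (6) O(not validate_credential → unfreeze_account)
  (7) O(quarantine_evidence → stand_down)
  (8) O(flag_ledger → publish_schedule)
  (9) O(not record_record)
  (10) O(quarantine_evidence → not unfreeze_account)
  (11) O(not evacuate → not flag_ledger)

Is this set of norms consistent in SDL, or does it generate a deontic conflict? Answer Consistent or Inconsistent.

Consistent

Premise 4 is O(not escalate_voucher → not record_record); even if O(not record_record) held, inferring O(not escalate_voucher) would be affirming the consequent — invalid.
So O(not escalate_voucher) is not derivable, and the apparent clash with O(escalate_voucher) does not arise.
A world satisfying every obligation exists (e.g. escalate_voucher=true, escrow_dataset=false, evacuate=false, flag_ledger=false, publish_schedule=false, quarantine_evidence=false, record_record=false, stand_down=false, unfreeze_account=true, validate_credential=false); no atom is both obligatory and forbidden, so the set is consistent.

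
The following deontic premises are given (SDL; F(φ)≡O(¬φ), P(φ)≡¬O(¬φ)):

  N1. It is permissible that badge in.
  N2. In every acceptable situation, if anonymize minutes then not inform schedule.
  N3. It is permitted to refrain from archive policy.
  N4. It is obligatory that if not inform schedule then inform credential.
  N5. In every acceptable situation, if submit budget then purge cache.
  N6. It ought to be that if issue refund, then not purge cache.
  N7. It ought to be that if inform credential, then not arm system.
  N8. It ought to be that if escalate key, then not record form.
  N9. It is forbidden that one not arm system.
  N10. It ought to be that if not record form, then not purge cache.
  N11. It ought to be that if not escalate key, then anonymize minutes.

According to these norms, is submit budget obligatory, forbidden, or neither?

Forbidden

F(¬arm_system) at premise 9 means O(arm_system).
Premise 7 is O(inform_credential → ¬arm_system); contrapositively O(arm_system → ¬inform_credential). Since O(arm_system) holds, K gives O(¬inform_credential).
Premise 4, O(¬inform_schedule → inform_credential), contraposes to O(¬inform_credential → inform_schedule); with O(¬inform_credential) we get O(inform_schedule).
Premise 2 is O(anonymize_minutes → ¬inform_schedule); contrapositively O(inform_schedule → ¬anonymize_minutes). Since O(inform_schedule) holds, K gives O(¬anonymize_minutes).
Premise 11 is O(¬escalate_key → anonymize_minutes); contrapositively O(¬anonymize_minutes → escalate_key). Since O(¬anonymize_minutes) holds, K gives O(escalate_key).
Premise 8 is O(escalate_key → ¬record_form); since O(escalate_key), deontic closure gives O(¬record_form).
Applying K to premise 10 (O(¬record_form → ¬purge_cache)) and O(¬record_form) yields O(¬purge_cache).
Premise 5 is O(submit_budget → purge_cache); contrapositively O(¬purge_cache → ¬submit_budget). Since O(¬purge_cache) holds, K gives O(¬submit_budget).
Premises 1, 3, 6 do not contribute to this derivation.
Thus O(¬submit_budget), which is F(submit_budget): submit_budget is forbidden.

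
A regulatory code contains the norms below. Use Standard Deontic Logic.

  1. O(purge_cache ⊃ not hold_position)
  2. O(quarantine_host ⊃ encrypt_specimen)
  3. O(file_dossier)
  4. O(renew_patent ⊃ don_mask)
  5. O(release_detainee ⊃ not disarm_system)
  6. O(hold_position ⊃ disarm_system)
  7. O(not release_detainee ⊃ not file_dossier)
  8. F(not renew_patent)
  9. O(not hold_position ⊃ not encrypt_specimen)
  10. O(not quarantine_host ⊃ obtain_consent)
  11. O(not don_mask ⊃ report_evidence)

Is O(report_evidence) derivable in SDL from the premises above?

No

Premise 11 is O(not don_mask ⊃ report_evidence), but O(not don_mask) is not derivable from the premises, so it does not yield O(report_evidence).
No other premise forces O(report_evidence). An ideal world satisfying every premise can still have report_evidence false, so O(report_evidence) is not derivable.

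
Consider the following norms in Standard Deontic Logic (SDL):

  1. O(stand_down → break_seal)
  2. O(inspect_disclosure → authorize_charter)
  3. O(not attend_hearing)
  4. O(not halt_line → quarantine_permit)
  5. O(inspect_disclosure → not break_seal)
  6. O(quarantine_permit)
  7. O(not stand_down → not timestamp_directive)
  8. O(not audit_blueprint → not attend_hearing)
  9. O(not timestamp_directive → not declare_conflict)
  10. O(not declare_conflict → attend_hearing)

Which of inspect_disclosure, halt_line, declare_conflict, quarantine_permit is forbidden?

From premise 3 we have O(not attend_hearing).
Premise 10, O(not declare_conflict → attend_hearing), contraposes to O(not attend_hearing → declare_conflict); with O(not attend_hearing) we get O(declare_conflict).
The contrapositive of premise 9 (O(not timestamp_directive → not declare_conflict)) is O(declare_conflict → timestamp_directive), and O(declare_conflict) is already established, so O(timestamp_directive).
Premise 7 is O(not stand_down → not timestamp_directive); contrapositively O(timestamp_directive → stand_down). Since O(timestamp_directive) holds, K gives O(stand_down).
From O(stand_down) and premise 1, O(stand_down → break_seal), we obtain O(break_seal).
Premise 5, O(inspect_disclosure → not break_seal), contraposes to O(break_seal → not inspect_disclosure); with O(break_seal) we get O(not inspect_disclosure).
So O(not inspect_disclosure) holds, i.e. inspect_disclosure is forbidden. None of the other listed options is forbidden under the premises.

inspect_disclosure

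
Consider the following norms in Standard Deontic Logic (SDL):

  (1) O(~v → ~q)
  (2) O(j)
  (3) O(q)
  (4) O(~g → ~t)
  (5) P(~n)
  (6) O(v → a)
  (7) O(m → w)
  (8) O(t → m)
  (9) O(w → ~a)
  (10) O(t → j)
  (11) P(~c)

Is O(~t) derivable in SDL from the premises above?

From premise 3 we have O(q).
Premise 1 is O(~v → ~q); contrapositively O(q → v). Since O(q) holds, K gives O(v).
Premise 6 is O(v → a); since O(v), deontic closure gives O(a).
The contrapositive of premise 9 (O(w → ~a)) is O(a → ~w), and O(a) is already established, so O(~w).
Premise 7 is O(m → w); contrapositively O(~w → ~m). Since O(~w) holds, K gives O(~m).
Premise 8 is O(t → m); contrapositively O(~m → ~t). Since O(~m) holds, K gives O(~t).
Premises 2, 4, 5, 10, 11 do not contribute to this derivation.
So O(~t) follows.

Yes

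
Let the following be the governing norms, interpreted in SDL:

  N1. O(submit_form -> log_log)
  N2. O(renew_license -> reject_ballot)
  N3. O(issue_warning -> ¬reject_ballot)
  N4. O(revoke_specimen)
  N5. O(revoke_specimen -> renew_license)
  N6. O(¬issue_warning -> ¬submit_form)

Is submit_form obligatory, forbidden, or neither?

From premise 4 we have O(revoke_specimen).
Applying K to premise 5 (O(revoke_specimen -> renew_license)) and O(revoke_specimen) yields O(renew_license).
With premise 2, O(renew_license -> reject_ballot), the K-axiom yields O(reject_ballot).
Premise 3 is O(issue_warning -> ¬reject_ballot); contrapositively O(reject_ballot -> ¬issue_warning). Since O(reject_ballot) holds, K gives O(¬issue_warning).
Applying K to premise 6 (O(¬issue_warning -> ¬submit_form)) and O(¬issue_warning) yields O(¬submit_form).
Premise 1 does not contribute to this derivation.
Thus O(¬submit_form), which is F(submit_form): submit_form is forbidden.

Forbidden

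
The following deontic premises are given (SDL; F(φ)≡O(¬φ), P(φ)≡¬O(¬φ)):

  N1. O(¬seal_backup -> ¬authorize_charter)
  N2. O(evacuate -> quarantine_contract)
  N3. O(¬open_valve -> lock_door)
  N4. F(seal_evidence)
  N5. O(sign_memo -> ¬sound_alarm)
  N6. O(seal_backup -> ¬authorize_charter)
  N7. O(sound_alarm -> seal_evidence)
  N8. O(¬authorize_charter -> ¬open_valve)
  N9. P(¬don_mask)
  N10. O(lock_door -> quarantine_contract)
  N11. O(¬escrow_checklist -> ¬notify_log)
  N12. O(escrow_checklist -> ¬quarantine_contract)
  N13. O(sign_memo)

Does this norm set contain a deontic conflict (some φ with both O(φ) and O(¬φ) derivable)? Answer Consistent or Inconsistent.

Consistent

Premise 7 is O(sound_alarm -> seal_evidence), but O(sound_alarm) is not derivable from the premises, so it does not yield O(seal_evidence).
So O(seal_evidence) is not derivable, and the apparent clash with O(¬seal_evidence) does not arise.
A world satisfying every obligation exists (e.g. authorize_charter=false, don_mask=false, escrow_checklist=false, evacuate=false, lock_door=true, notify_log=false, open_valve=false, quarantine_contract=true, seal_backup=false, seal_evidence=false, sign_memo=true, sound_alarm=false); no atom is both obligatory and forbidden, so the set is consistent.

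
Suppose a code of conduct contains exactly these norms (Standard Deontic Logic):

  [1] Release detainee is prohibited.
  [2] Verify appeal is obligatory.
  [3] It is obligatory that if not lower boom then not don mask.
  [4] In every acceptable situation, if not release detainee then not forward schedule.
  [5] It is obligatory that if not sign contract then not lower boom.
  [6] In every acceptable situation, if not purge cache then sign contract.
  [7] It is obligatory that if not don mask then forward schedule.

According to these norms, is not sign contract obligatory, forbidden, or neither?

F(release_detainee) at premise 1 means O(¬release_detainee).
Applying K to premise 4 (O(¬release_detainee → ¬forward_schedule)) and O(¬release_detainee) yields O(¬forward_schedule).
Premise 7, O(¬don_mask → forward_schedule), contraposes to O(¬forward_schedule → don_mask); with O(¬forward_schedule) we get O(don_mask).
Premise 3, O(¬lower_boom → ¬don_mask), contraposes to O(don_mask → lower_boom); with O(don_mask) we get O(lower_boom).
Premise 5 is O(¬sign_contract → ¬lower_boom); contrapositively O(lower_boom → sign_contract). Since O(lower_boom) holds, K gives O(sign_contract).
Premises 2, 6 do not contribute to this derivation.
Thus O(sign_contract), which is F(¬sign_contract): ¬sign_contract is forbidden.

Forbidden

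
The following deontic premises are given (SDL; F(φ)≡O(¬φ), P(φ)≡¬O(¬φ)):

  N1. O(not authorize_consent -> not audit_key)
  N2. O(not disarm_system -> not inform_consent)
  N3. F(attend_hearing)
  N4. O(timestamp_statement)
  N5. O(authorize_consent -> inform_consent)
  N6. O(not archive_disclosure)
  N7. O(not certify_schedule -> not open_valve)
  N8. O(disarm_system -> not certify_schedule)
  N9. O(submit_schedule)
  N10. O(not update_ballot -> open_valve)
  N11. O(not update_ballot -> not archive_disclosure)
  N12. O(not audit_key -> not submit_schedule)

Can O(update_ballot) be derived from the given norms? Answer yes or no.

Yes

Premise 9 states O(submit_schedule) outright.
Premise 12 is O(not audit_key -> not submit_schedule); contrapositively O(submit_schedule -> audit_key). Since O(submit_schedule) holds, K gives O(audit_key).
Premise 1, O(not authorize_consent -> not audit_key), contraposes to O(audit_key -> authorize_consent); with O(audit_key) we get O(authorize_consent).
From O(authorize_consent) and premise 5, O(authorize_consent -> inform_consent), we obtain O(inform_consent).
The contrapositive of premise 2 (O(not disarm_system -> not inform_consent)) is O(inform_consent -> disarm_system), and O(inform_consent) is already established, so O(disarm_system).
With premise 8, O(disarm_system -> not certify_schedule), the K-axiom yields O(not certify_schedule).
Premise 7 is O(not certify_schedule -> not open_valve); since O(not certify_schedule), deontic closure gives O(not open_valve).
Premise 10 is O(not update_ballot -> open_valve); contrapositively O(not open_valve -> update_ballot). Since O(not open_valve) holds, K gives O(update_ballot).
Premises 3, 4, 6, 11 do not contribute to this derivation.
So O(update_ballot) follows.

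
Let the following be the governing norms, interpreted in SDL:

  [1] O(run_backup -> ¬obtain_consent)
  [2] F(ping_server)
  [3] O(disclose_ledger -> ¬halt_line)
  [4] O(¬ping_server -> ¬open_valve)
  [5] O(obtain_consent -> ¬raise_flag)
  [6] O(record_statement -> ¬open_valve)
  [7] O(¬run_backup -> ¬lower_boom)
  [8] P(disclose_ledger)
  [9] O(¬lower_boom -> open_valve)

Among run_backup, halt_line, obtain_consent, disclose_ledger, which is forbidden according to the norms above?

F(ping_server) at premise 2 means O(¬ping_server).
Applying K to premise 4 (O(¬ping_server -> ¬open_valve)) and O(¬ping_server) yields O(¬open_valve).
Premise 9 is O(¬lower_boom -> open_valve); contrapositively O(¬open_valve -> lower_boom). Since O(¬open_valve) holds, K gives O(lower_boom).
The contrapositive of premise 7 (O(¬run_backup -> ¬lower_boom)) is O(lower_boom -> run_backup), and O(lower_boom) is already established, so O(run_backup).
With premise 1, O(run_backup -> ¬obtain_consent), the K-axiom yields O(¬obtain_consent).
So O(¬obtain_consent) holds, i.e. obtain_consent is forbidden. None of the other listed options is forbidden under the premises.

obtain_consent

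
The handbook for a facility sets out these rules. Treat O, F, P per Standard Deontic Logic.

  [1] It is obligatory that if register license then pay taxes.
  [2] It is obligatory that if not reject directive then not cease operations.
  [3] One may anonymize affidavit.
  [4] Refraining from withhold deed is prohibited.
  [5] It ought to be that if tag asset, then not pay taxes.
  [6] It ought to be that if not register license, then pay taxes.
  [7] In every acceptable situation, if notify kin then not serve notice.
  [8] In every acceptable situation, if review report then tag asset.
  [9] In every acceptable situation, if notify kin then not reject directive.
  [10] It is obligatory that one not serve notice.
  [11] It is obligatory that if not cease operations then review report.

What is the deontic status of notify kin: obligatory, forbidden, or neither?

Forbidden

Premises 1 and 6 are O(register_license → pay_taxes) and O(¬register_license → pay_taxes); every ideal world satisfies register_license or ¬register_license, so in either case pay_taxes holds — hence O(pay_taxes).
Premise 5, O(tag_asset → ¬pay_taxes), contraposes to O(pay_taxes → ¬tag_asset); with O(pay_taxes) we get O(¬tag_asset).
Premise 8 is O(review_report → tag_asset); contrapositively O(¬tag_asset → ¬review_report). Since O(¬tag_asset) holds, K gives O(¬review_report).
The contrapositive of premise 11 (O(¬cease_operations → review_report)) is O(¬review_report → cease_operations), and O(¬review_report) is already established, so O(cease_operations).
The contrapositive of premise 2 (O(¬reject_directive → ¬cease_operations)) is O(cease_operations → reject_directive), and O(cease_operations) is already established, so O(reject_directive).
The contrapositive of premise 9 (O(notify_kin → ¬reject_directive)) is O(reject_directive → ¬notify_kin), and O(reject_directive) is already established, so O(¬notify_kin).
Premises 3, 4, 7, 10 do not contribute to this derivation.
Thus O(¬notify_kin), which is F(notify_kin): notify_kin is forbidden.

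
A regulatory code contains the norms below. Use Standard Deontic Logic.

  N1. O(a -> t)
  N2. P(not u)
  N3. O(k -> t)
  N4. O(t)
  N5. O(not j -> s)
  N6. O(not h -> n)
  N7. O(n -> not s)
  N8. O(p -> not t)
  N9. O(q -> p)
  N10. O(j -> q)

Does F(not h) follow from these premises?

From premise 4 we have O(t).
Premise 8 is O(p -> not t); contrapositively O(t -> not p). Since O(t) holds, K gives O(not p).
Premise 9 is O(q -> p); contrapositively O(not p -> not q). Since O(not p) holds, K gives O(not q).
The contrapositive of premise 10 (O(j -> q)) is O(not q -> not j), and O(not q) is already established, so O(not j).
With premise 5, O(not j -> s), the K-axiom yields O(s).
Premise 7, O(n -> not s), contraposes to O(s -> not n); with O(s) we get O(not n).
Premise 6, O(not h -> n), contraposes to O(not n -> h); with O(not n) we get O(h).
Premises 1, 2, 3 do not contribute to this derivation.
So O(h) holds, i.e. F(not h). The claim follows.

Yes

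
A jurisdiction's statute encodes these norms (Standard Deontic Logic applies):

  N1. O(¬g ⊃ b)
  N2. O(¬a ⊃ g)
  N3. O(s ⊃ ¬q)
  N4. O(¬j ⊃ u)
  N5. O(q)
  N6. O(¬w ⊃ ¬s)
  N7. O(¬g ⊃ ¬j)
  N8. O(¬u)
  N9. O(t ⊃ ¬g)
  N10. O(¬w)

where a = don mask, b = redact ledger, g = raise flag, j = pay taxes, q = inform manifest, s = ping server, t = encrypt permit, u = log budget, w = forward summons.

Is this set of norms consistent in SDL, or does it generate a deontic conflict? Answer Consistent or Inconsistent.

Premise 3 is O(s ⊃ ¬q), but O(s) is not derivable from the premises, so it does not yield O(¬q).
So O(¬q) is not derivable, and the apparent clash with O(q) does not arise.
A world satisfying every obligation exists (e.g. a=false, b=false, g=true, j=true, q=true, s=false, t=false, u=false, w=false); no atom is both obligatory and forbidden, so the set is consistent.

Consistent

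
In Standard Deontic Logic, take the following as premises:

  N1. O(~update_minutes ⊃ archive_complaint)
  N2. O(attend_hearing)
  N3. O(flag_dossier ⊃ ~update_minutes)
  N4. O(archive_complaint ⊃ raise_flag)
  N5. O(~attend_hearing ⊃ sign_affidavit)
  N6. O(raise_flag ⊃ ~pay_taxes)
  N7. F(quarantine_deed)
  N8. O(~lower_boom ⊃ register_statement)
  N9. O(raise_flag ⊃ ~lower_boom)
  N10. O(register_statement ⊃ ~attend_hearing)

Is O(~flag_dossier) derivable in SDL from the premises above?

From premise 2 we have O(attend_hearing).
Premise 10, O(register_statement ⊃ ~attend_hearing), contraposes to O(attend_hearing ⊃ ~register_statement); with O(attend_hearing) we get O(~register_statement).
Premise 8 is O(~lower_boom ⊃ register_statement); contrapositively O(~register_statement ⊃ lower_boom). Since O(~register_statement) holds, K gives O(lower_boom).
The contrapositive of premise 9 (O(raise_flag ⊃ ~lower_boom)) is O(lower_boom ⊃ ~raise_flag), and O(lower_boom) is already established, so O(~raise_flag).
Premise 4, O(archive_complaint ⊃ raise_flag), contraposes to O(~raise_flag ⊃ ~archive_complaint); with O(~raise_flag) we get O(~archive_complaint).
The contrapositive of premise 1 (O(~update_minutes ⊃ archive_complaint)) is O(~archive_complaint ⊃ update_minutes), and O(~archive_complaint) is already established, so O(update_minutes).
The contrapositive of premise 3 (O(flag_dossier ⊃ ~update_minutes)) is O(update_minutes ⊃ ~flag_dossier), and O(update_minutes) is already established, so O(~flag_dossier).
Premises 5, 6, 7 do not contribute to this derivation.
So O(~flag_dossier) follows.

Yes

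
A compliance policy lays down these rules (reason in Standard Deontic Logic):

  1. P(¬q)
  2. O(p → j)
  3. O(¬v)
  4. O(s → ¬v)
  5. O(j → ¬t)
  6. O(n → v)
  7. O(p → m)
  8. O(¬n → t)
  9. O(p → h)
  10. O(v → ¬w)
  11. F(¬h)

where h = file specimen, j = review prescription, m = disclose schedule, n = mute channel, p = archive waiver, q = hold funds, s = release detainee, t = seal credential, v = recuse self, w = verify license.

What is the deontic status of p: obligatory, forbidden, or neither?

Forbidden

Premise 3 gives O(¬v).
Premise 6 is O(n → v); contrapositively O(¬v → ¬n). Since O(¬v) holds, K gives O(¬n).
Applying K to premise 8 (O(¬n → t)) and O(¬n) yields O(t).
Premise 5, O(j → ¬t), contraposes to O(t → ¬j); with O(t) we get O(¬j).
Premise 2 is O(p → j); contrapositively O(¬j → ¬p). Since O(¬j) holds, K gives O(¬p).
Premises 1, 4, 7, 9, 10, 11 do not contribute to this derivation.
Thus O(¬p), which is F(p): p is forbidden.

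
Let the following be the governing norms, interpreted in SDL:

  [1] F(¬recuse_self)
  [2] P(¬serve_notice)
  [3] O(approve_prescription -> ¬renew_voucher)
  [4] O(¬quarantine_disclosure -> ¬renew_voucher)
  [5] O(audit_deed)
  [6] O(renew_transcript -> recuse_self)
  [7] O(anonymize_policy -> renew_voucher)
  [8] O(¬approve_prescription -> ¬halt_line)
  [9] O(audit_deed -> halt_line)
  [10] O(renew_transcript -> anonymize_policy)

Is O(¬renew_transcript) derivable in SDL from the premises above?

Premise 5 states O(audit_deed) outright.
With premise 9, O(audit_deed -> halt_line), the K-axiom yields O(halt_line).
Premise 8, O(¬approve_prescription -> ¬halt_line), contraposes to O(halt_line -> approve_prescription); with O(halt_line) we get O(approve_prescription).
With premise 3, O(approve_prescription -> ¬renew_voucher), the K-axiom yields O(¬renew_voucher).
The contrapositive of premise 7 (O(anonymize_policy -> renew_voucher)) is O(¬renew_voucher -> ¬anonymize_policy), and O(¬renew_voucher) is already established, so O(¬anonymize_policy).
The contrapositive of premise 10 (O(renew_transcript -> anonymize_policy)) is O(¬anonymize_policy -> ¬renew_transcript), and O(¬anonymize_policy) is already established, so O(¬renew_transcript).
Premises 1, 2, 4, 6 do not contribute to this derivation.
So O(¬renew_transcript) follows.

Yes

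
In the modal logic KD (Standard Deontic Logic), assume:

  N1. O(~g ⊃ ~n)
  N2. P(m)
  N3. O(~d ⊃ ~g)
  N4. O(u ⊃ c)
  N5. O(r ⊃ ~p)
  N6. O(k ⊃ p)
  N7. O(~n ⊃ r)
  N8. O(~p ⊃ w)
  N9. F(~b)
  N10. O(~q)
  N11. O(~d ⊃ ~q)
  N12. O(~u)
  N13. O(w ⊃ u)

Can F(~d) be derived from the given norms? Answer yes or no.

Yes

Premise 12 states O(~u) outright.
Premise 13, O(w ⊃ u), contraposes to O(~u ⊃ ~w); with O(~u) we get O(~w).
Premise 8 is O(~p ⊃ w); contrapositively O(~w ⊃ p). Since O(~w) holds, K gives O(p).
The contrapositive of premise 5 (O(r ⊃ ~p)) is O(p ⊃ ~r), and O(p) is already established, so O(~r).
The contrapositive of premise 7 (O(~n ⊃ r)) is O(~r ⊃ n), and O(~r) is already established, so O(n).
The contrapositive of premise 1 (O(~g ⊃ ~n)) is O(n ⊃ g), and O(n) is already established, so O(g).
Premise 3, O(~d ⊃ ~g), contraposes to O(g ⊃ d); with O(g) we get O(d).
Premises 2, 4, 6, 9, 10, 11 do not contribute to this derivation.
So O(d) holds, i.e. F(~d). The claim follows.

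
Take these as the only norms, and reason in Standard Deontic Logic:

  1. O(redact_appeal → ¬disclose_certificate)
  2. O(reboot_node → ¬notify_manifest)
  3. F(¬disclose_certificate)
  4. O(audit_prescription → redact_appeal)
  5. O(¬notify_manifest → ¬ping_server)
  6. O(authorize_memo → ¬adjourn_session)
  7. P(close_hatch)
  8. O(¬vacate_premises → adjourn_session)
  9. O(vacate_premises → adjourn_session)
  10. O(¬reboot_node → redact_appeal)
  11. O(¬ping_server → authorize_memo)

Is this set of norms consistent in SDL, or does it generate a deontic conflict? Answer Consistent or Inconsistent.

Inconsistent

By case analysis on vacate_premises: premise 9 gives O(vacate_premises → adjourn_session) and premise 8 gives O(¬vacate_premises → adjourn_session), so O(adjourn_session) either way.
Premise 6, O(authorize_memo → ¬adjourn_session), contraposes to O(adjourn_session → ¬authorize_memo); with O(adjourn_session) we get O(¬authorize_memo).
Premise 11, O(¬ping_server → authorize_memo), contraposes to O(¬authorize_memo → ping_server); with O(¬authorize_memo) we get O(ping_server).
The contrapositive of premise 5 (O(¬notify_manifest → ¬ping_server)) is O(ping_server → notify_manifest), and O(ping_server) is already established, so O(notify_manifest).
The contrapositive of premise 2 (O(reboot_node → ¬notify_manifest)) is O(notify_manifest → ¬reboot_node), and O(notify_manifest) is already established, so O(¬reboot_node).
With premise 10, O(¬reboot_node → redact_appeal), the K-axiom yields O(redact_appeal).
Applying K to premise 1 (O(redact_appeal → ¬disclose_certificate)) and O(redact_appeal) yields O(¬disclose_certificate).
But premise 3, F(¬disclose_certificate), means O(disclose_certificate).
We now have both O(¬disclose_certificate) and O(disclose_certificate) — disclose_certificate is simultaneously obligatory and forbidden, violating the D-axiom.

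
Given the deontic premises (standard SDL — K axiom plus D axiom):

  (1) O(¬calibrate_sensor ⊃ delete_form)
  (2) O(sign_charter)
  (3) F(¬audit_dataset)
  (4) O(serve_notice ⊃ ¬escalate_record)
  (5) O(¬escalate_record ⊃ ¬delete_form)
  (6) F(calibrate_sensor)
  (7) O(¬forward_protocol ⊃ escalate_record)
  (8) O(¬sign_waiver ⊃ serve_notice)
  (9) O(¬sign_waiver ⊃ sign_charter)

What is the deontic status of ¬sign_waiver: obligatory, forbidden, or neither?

F(calibrate_sensor) at premise 6 means O(¬calibrate_sensor).
With premise 1, O(¬calibrate_sensor ⊃ delete_form), the K-axiom yields O(delete_form).
Premise 5, O(¬escalate_record ⊃ ¬delete_form), contraposes to O(delete_form ⊃ escalate_record); with O(delete_form) we get O(escalate_record).
The contrapositive of premise 4 (O(serve_notice ⊃ ¬escalate_record)) is O(escalate_record ⊃ ¬serve_notice), and O(escalate_record) is already established, so O(¬serve_notice).
The contrapositive of premise 8 (O(¬sign_waiver ⊃ serve_notice)) is O(¬serve_notice ⊃ sign_waiver), and O(¬serve_notice) is already established, so O(sign_waiver).
Premises 2, 3, 7, 9 do not contribute to this derivation.
Thus O(sign_waiver), which is F(¬sign_waiver): ¬sign_waiver is forbidden.

Forbidden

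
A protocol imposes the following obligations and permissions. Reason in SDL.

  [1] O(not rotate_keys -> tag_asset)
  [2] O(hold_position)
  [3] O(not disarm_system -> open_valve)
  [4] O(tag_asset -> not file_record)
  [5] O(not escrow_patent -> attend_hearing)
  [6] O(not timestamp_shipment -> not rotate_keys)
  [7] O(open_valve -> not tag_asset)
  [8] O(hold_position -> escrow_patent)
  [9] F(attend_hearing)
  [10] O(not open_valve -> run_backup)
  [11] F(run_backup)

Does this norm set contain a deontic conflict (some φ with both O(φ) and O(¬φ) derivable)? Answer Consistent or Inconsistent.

Consistent

Premise 5 is O(not escrow_patent -> attend_hearing), but O(not escrow_patent) is not derivable from the premises, so it does not yield O(attend_hearing).
So O(attend_hearing) is not derivable, and the apparent clash with O(not attend_hearing) does not arise.
A world satisfying every obligation exists (e.g. attend_hearing=false, disarm_system=false, escrow_patent=true, file_record=false, hold_position=true, open_valve=true, rotate_keys=true, run_backup=false, tag_asset=false, timestamp_shipment=true); no atom is both obligatory and forbidden, so the set is consistent.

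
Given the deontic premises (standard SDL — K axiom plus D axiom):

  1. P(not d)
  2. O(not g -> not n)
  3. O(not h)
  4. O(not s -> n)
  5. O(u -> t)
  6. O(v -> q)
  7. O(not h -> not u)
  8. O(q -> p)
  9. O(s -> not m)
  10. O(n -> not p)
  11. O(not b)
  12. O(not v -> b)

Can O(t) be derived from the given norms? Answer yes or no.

No

Premise 5 is O(u -> t), but O(u) is not derivable from the premises, so it does not yield O(t).
No other premise forces O(t). An ideal world satisfying every premise can still have t false, so O(t) is not derivable.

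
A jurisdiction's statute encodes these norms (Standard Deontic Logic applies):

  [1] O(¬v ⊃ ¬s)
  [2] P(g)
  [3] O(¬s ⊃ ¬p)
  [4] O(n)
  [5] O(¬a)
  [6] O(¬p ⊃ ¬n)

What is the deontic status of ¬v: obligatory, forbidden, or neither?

Forbidden

Premise 4 gives O(n).
The contrapositive of premise 6 (O(¬p ⊃ ¬n)) is O(n ⊃ p), and O(n) is already established, so O(p).
The contrapositive of premise 3 (O(¬s ⊃ ¬p)) is O(p ⊃ s), and O(p) is already established, so O(s).
Premise 1 is O(¬v ⊃ ¬s); contrapositively O(s ⊃ v). Since O(s) holds, K gives O(v).
Premises 2, 5 do not contribute to this derivation.
Thus O(v), which is F(¬v): ¬v is forbidden.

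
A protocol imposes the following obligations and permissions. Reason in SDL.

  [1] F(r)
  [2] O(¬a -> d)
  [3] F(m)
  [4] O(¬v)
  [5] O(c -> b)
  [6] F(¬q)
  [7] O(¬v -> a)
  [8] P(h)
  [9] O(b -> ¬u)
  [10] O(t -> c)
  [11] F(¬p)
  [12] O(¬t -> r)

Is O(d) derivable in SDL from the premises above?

No

Premise 2 is O(¬a -> d), but O(¬a) is not derivable from the premises, so it does not yield O(d).
No other premise forces O(d). An ideal world satisfying every premise can still have d false, so O(d) is not derivable.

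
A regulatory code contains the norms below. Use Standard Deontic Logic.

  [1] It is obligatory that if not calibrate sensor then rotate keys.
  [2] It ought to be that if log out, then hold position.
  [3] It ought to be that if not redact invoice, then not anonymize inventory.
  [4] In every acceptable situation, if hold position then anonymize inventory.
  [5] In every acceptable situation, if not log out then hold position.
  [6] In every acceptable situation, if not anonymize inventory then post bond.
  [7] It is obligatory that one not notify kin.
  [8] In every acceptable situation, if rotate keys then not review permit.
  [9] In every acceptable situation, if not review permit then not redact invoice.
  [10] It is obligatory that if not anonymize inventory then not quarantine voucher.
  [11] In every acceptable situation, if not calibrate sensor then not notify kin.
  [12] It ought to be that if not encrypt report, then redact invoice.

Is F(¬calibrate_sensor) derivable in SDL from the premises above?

Yes

Premises 2 and 5 cover both cases: O(log_out → hold_position) and O(¬log_out → hold_position). Since log_out ∨ ¬log_out is a tautology, O(hold_position) follows.
Premise 4 is O(hold_position → anonymize_inventory); since O(hold_position), deontic closure gives O(anonymize_inventory).
The contrapositive of premise 3 (O(¬redact_invoice → ¬anonymize_inventory)) is O(anonymize_inventory → redact_invoice), and O(anonymize_inventory) is already established, so O(redact_invoice).
Premise 9, O(¬review_permit → ¬redact_invoice), contraposes to O(redact_invoice → review_permit); with O(redact_invoice) we get O(review_permit).
The contrapositive of premise 8 (O(rotate_keys → ¬review_permit)) is O(review_permit → ¬rotate_keys), and O(review_permit) is already established, so O(¬rotate_keys).
Premise 1, O(¬calibrate_sensor → rotate_keys), contraposes to O(¬rotate_keys → calibrate_sensor); with O(¬rotate_keys) we get O(calibrate_sensor).
Premises 6, 7, 10, 11, 12 do not contribute to this derivation.
So O(calibrate_sensor) holds, i.e. F(¬calibrate_sensor). The claim follows.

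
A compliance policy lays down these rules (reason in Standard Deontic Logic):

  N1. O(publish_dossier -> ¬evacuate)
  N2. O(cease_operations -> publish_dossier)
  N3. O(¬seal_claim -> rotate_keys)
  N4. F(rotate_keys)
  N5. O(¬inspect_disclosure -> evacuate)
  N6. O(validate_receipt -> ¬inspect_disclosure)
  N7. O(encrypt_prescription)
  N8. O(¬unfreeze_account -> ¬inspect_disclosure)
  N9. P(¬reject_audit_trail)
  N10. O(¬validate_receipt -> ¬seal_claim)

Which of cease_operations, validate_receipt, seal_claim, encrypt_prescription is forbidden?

cease_operations

F(rotate_keys) at premise 4 means O(¬rotate_keys).
Premise 3, O(¬seal_claim -> rotate_keys), contraposes to O(¬rotate_keys -> seal_claim); with O(¬rotate_keys) we get O(seal_claim).
The contrapositive of premise 10 (O(¬validate_receipt -> ¬seal_claim)) is O(seal_claim -> validate_receipt), and O(seal_claim) is already established, so O(validate_receipt).
Applying K to premise 6 (O(validate_receipt -> ¬inspect_disclosure)) and O(validate_receipt) yields O(¬inspect_disclosure).
Premise 5 is O(¬inspect_disclosure -> evacuate); since O(¬inspect_disclosure), deontic closure gives O(evacuate).
Premise 1 is O(publish_dossier -> ¬evacuate); contrapositively O(evacuate -> ¬publish_dossier). Since O(evacuate) holds, K gives O(¬publish_dossier).
Premise 2 is O(cease_operations -> publish_dossier); contrapositively O(¬publish_dossier -> ¬cease_operations). Since O(¬publish_dossier) holds, K gives O(¬cease_operations).
So O(¬cease_operations) holds, i.e. cease_operations is forbidden. None of the other listed options is forbidden under the premises.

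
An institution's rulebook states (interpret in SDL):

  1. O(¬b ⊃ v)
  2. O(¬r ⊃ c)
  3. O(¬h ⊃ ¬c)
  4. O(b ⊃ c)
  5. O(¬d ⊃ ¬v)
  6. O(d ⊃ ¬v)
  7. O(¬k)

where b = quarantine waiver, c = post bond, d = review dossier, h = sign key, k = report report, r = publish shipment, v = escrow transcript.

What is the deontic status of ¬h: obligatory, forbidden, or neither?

Premises 6 and 5 are O(d ⊃ ¬v) and O(¬d ⊃ ¬v); every ideal world satisfies d or ¬d, so in either case ¬v holds — hence O(¬v).
Premise 1, O(¬b ⊃ v), contraposes to O(¬v ⊃ b); with O(¬v) we get O(b).
With premise 4, O(b ⊃ c), the K-axiom yields O(c).
Premise 3, O(¬h ⊃ ¬c), contraposes to O(c ⊃ h); with O(c) we get O(h).
Premises 2, 7 do not contribute to this derivation.
Thus O(h), which is F(¬h): ¬h is forbidden.

Forbidden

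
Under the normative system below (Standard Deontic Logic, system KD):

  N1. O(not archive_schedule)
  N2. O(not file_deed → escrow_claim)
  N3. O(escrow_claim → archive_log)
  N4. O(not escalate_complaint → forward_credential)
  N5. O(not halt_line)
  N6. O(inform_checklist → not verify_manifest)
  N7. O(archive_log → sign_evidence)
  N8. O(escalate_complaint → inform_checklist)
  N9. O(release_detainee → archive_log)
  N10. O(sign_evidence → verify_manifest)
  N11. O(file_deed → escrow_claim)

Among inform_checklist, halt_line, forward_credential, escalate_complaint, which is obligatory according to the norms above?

Premises 2 and 11 cover both cases: O(not file_deed → escrow_claim) and O(file_deed → escrow_claim). Since not file_deed ∨ file_deed is a tautology, O(escrow_claim) follows.
With premise 3, O(escrow_claim → archive_log), the K-axiom yields O(archive_log).
From O(archive_log) and premise 7, O(archive_log → sign_evidence), we obtain O(sign_evidence).
Applying K to premise 10 (O(sign_evidence → verify_manifest)) and O(sign_evidence) yields O(verify_manifest).
Premise 6, O(inform_checklist → not verify_manifest), contraposes to O(verify_manifest → not inform_checklist); with O(verify_manifest) we get O(not inform_checklist).
Premise 8, O(escalate_complaint → inform_checklist), contraposes to O(not inform_checklist → not escalate_complaint); with O(not inform_checklist) we get O(not escalate_complaint).
Premise 4 is O(not escalate_complaint → forward_credential); since O(not escalate_complaint), deontic closure gives O(forward_credential).
So O(forward_credential) holds — forward_credential is obligatory. None of the other listed options is made obligatory by any chain of premises.

forward_credential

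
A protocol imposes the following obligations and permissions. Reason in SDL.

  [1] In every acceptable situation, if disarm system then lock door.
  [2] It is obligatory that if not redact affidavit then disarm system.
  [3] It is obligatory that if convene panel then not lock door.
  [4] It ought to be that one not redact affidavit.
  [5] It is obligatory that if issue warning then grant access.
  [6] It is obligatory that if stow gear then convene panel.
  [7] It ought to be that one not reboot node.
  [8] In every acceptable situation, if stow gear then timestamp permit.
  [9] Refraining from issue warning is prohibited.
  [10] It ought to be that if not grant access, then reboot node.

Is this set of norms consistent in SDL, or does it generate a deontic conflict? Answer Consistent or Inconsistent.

Premise 10 is O(¬grant_access → reboot_node), but O(¬grant_access) is not derivable from the premises, so it does not yield O(reboot_node).
So O(reboot_node) is not derivable, and the apparent clash with O(¬reboot_node) does not arise.
A world satisfying every obligation exists (e.g. convene_panel=false, disarm_system=true, grant_access=true, issue_warning=true, lock_door=true, reboot_node=false, redact_affidavit=false, stow_gear=false, timestamp_permit=false); no atom is both obligatory and forbidden, so the set is consistent.

Consistent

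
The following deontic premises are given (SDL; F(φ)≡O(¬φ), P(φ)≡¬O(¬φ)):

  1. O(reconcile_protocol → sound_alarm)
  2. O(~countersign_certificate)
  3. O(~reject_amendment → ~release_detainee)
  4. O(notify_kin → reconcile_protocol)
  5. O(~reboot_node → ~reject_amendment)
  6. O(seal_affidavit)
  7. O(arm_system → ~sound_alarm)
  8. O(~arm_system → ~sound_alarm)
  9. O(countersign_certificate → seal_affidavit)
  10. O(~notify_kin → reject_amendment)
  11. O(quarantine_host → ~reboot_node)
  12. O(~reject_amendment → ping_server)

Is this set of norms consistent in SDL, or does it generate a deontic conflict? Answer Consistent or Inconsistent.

Premise 9 is O(countersign_certificate → seal_affidavit); even if O(seal_affidavit) held, inferring O(countersign_certificate) would be affirming the consequent — invalid.
So O(countersign_certificate) is not derivable, and the apparent clash with O(~countersign_certificate) does not arise.
A world satisfying every obligation exists (e.g. arm_system=false, countersign_certificate=false, notify_kin=false, ping_server=false, quarantine_host=false, reboot_node=true, reconcile_protocol=false, reject_amendment=true, release_detainee=false, seal_affidavit=true, sound_alarm=false); no atom is both obligatory and forbidden, so the set is consistent.

Consistent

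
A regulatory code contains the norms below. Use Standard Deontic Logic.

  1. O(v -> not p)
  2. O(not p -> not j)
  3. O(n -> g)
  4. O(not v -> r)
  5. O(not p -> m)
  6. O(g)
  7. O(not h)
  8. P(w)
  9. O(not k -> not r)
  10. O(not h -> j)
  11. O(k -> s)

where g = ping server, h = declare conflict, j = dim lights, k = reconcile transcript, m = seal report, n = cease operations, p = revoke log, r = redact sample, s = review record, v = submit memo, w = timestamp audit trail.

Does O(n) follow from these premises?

No

Premise 3 is O(n -> g); even if O(g) held, inferring O(n) would be affirming the consequent — invalid.
No other premise forces O(n). An ideal world satisfying every premise can still have n false, so O(n) is not derivable.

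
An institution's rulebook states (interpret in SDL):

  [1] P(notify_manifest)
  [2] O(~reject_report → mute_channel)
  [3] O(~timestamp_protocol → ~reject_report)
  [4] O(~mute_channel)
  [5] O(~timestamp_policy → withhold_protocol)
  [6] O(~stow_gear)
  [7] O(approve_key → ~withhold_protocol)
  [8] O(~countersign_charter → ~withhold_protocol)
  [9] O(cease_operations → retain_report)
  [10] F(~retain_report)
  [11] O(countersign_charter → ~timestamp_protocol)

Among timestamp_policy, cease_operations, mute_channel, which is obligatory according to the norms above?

From premise 4 we have O(~mute_channel).
Premise 2 is O(~reject_report → mute_channel); contrapositively O(~mute_channel → reject_report). Since O(~mute_channel) holds, K gives O(reject_report).
Premise 3, O(~timestamp_protocol → ~reject_report), contraposes to O(reject_report → timestamp_protocol); with O(reject_report) we get O(timestamp_protocol).
The contrapositive of premise 11 (O(countersign_charter → ~timestamp_protocol)) is O(timestamp_protocol → ~countersign_charter), and O(timestamp_protocol) is already established, so O(~countersign_charter).
Premise 8 is O(~countersign_charter → ~withhold_protocol); since O(~countersign_charter), deontic closure gives O(~withhold_protocol).
Premise 5 is O(~timestamp_policy → withhold_protocol); contrapositively O(~withhold_protocol → timestamp_policy). Since O(~withhold_protocol) holds, K gives O(timestamp_policy).
So O(timestamp_policy) holds — timestamp_policy is obligatory. None of the other listed options is made obligatory by any chain of premises.

timestamp_policy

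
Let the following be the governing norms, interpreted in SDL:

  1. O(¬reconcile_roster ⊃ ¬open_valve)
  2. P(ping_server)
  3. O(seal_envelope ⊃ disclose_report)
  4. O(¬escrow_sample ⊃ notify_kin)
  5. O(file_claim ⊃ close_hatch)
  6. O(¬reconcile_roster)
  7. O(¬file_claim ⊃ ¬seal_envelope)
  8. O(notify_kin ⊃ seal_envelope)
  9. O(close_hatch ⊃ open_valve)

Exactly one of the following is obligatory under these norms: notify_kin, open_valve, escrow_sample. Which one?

From premise 6 we have O(¬reconcile_roster).
With premise 1, O(¬reconcile_roster ⊃ ¬open_valve), the K-axiom yields O(¬open_valve).
Premise 9, O(close_hatch ⊃ open_valve), contraposes to O(¬open_valve ⊃ ¬close_hatch); with O(¬open_valve) we get O(¬close_hatch).
The contrapositive of premise 5 (O(file_claim ⊃ close_hatch)) is O(¬close_hatch ⊃ ¬file_claim), and O(¬close_hatch) is already established, so O(¬file_claim).
From O(¬file_claim) and premise 7, O(¬file_claim ⊃ ¬seal_envelope), we obtain O(¬seal_envelope).
Premise 8, O(notify_kin ⊃ seal_envelope), contraposes to O(¬seal_envelope ⊃ ¬notify_kin); with O(¬seal_envelope) we get O(¬notify_kin).
The contrapositive of premise 4 (O(¬escrow_sample ⊃ notify_kin)) is O(¬notify_kin ⊃ escrow_sample), and O(¬notify_kin) is already established, so O(escrow_sample).
So O(escrow_sample) holds — escrow_sample is obligatory. None of the other listed options is made obligatory by any chain of premises.

escrow_sample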